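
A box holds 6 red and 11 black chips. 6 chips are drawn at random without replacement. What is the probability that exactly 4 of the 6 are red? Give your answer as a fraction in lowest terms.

825/12376

Total number of selections: C(17,6) = 12376.
Selections with exactly 4 red: choose 4 of the 6 red and 2 of the 11 black, C(6,4)·C(11,2) = 15·55 = 825.
Probability = 825/12376.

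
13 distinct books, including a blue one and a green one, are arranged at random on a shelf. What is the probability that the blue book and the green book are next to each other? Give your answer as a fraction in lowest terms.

2/13

There are 13! = 6227020800 arrangements.
Treat the blue book and the green book as a block: 12! arrangements of the blocks × 2 orders within the block = 2·479001600 = 958003200.
Probability = 958003200/6227020800 = 2/13.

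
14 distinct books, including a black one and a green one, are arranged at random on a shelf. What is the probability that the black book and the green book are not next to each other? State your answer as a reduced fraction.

6/7

There are 14! = 87178291200 arrangements.
Arrangements with the black book and the green book adjacent: 2·13! = 12454041600.
So not adjacent: 87178291200 − 12454041600 = 74724249600, probability 74724249600/87178291200 = 6/7.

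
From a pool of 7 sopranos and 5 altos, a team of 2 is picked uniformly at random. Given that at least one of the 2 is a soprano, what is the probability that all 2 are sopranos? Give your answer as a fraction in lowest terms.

3/8

Work in counts. Selections with at least one soprano: C(12,2) − C(5,2) = 66 − 10 = 56.
Of those, selections where all 2 are sopranos: C(7,2) = 21.
Conditional probability = 21/56 = 3/8.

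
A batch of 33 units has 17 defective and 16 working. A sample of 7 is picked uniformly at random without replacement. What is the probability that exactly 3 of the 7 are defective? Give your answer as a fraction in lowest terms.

The sample space is all 7-subsets of the 33: C(33,7) = 4272048.
Selections with exactly 3 defective: choose 3 of the 17 defective and 4 of the 16 working, C(17,3)·C(16,4) = 680·1820 = 1237600.
Probability = 1237600/4272048 = 77350/267003.

77350/267003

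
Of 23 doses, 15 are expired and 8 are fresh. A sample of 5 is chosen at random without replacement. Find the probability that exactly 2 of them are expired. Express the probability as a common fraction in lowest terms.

840/4807

The sample space is all 5-subsets of the 23: C(23,5) = 33649.
Selections with exactly 2 expired: choose 2 of the 15 expired and 3 of the 8 fresh, C(15,2)·C(8,3) = 105·56 = 5880.
Probability = 5880/33649 = 840/4807.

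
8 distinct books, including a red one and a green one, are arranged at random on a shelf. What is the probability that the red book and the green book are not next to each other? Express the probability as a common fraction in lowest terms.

3/4

There are 8! = 40320 arrangements.
Arrangements with the red book and the green book adjacent: 2·7! = 10080.
So not adjacent: 40320 − 10080 = 30240, probability 30240/40320 = 3/4.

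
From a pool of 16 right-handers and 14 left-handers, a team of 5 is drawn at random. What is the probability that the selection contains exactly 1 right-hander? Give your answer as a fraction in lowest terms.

88/783

The sample space is all 5-subsets of the 30: C(30,5) = 142506.
Selections with exactly 1 right-hander: choose 1 of the 16 right-handers and 4 of the 14 left-handers, C(16,1)·C(14,4) = 16·1001 = 16016.
Probability = 16016/142506 = 88/783.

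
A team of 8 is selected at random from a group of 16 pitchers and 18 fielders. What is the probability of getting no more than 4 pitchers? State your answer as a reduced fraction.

Total selections: C(34,8) = 18156204.
Count the complement (more than 4 pitchers): C(16,5)·C(18,3) + C(16,6)·C(18,2) + C(16,7)·C(18,1) + C(16,8)·C(18,0) = 3564288 + 1225224 + 205920 + 12870 = 5008302.
Probability = 1 − 5008302/18156204 = 13147902/18156204 = 42967/59334.

42967/59334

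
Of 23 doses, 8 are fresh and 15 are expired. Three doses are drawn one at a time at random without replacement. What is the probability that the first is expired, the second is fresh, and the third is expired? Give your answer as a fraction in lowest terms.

Multiply the conditional probabilities at each draw: 15/23 · 8/22 · 14/21 = 1680/10626 = 40/253.

40/253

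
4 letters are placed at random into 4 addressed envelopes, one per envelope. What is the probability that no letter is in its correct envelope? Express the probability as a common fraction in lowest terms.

3/8

There are 4! = 24 assignments.
By inclusion-exclusion, assignments with no fixed points: C(4,0)·4! − C(4,1)·3! + C(4,2)·2! − C(4,3)·1! + C(4,4)·0! = 9.
Probability = 9/24 = 3/8.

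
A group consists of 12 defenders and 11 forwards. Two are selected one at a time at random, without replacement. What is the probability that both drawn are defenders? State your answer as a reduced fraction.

6/23

Multiply the conditional probabilities at each draw: 12/23 · 11/22 = 132/506 = 6/23.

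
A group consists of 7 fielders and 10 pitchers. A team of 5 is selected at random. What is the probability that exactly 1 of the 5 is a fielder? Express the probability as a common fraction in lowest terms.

105/442

The sample space is all 5-subsets of the 17: C(17,5) = 6188.
Selections with exactly 1 fielder: choose 1 of the 7 fielders and 4 of the 10 pitchers, C(7,1)·C(10,4) = 7·210 = 1470.
Probability = 1470/6188 = 105/442.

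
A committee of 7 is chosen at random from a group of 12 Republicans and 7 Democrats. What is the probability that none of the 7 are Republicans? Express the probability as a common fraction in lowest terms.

1/50388

There are C(19,7) = 50388 possible selections.
Selections with no Republicans (all Democrats): C(7,7) = 1.
Probability = 1/50388.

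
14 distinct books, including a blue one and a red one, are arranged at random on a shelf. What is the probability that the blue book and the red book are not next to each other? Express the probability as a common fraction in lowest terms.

There are 14! = 87178291200 arrangements.
Arrangements with the blue book and the red book adjacent: 2·13! = 12454041600.
So not adjacent: 87178291200 − 12454041600 = 74724249600, probability 74724249600/87178291200 = 6/7.

6/7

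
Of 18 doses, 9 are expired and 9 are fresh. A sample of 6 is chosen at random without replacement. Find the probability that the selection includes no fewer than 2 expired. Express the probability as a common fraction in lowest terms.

Total selections: C(18,6) = 18564.
Count the complement (fewer than 2 expired): C(9,0)·C(9,6) + C(9,1)·C(9,5) = 84 + 1134 = 1218.
Probability = 1 − 1218/18564 = 17346/18564 = 413/442.

413/442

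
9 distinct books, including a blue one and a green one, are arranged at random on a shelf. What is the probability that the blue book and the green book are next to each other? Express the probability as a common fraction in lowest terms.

There are 9! = 362880 arrangements.
Treat the blue book and the green book as a block: 8! arrangements of the blocks × 2 orders within the block = 2·40320 = 80640.
Probability = 80640/362880 = 2/9.

2/9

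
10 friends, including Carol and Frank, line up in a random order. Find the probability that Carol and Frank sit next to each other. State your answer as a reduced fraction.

There are 10! = 3628800 arrangements.
Treat Carol and Frank as a block: 9! arrangements of the blocks × 2 orders within the block = 2·362880 = 725760.
Probability = 725760/3628800 = 1/5.

1/5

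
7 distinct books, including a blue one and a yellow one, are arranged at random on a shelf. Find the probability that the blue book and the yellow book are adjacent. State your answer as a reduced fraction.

2/7

There are 7! = 5040 arrangements.
Treat the blue book and the yellow book as a block: 6! arrangements of the blocks × 2 orders within the block = 2·720 = 1440.
Probability = 1440/5040 = 2/7.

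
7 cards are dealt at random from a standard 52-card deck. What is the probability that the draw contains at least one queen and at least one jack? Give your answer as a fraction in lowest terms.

There are C(52,7) = 133784560 possible draws.
By inclusion-exclusion on the complements, draws missing all queens or all jacks: C(48,7) + C(48,7) − C(44,7) = 73629072 + 73629072 − 38320568 = 108937576.
So draws with at least one of each: 133784560 − 108937576 = 24846984, probability 24846984/133784560 = 3105873/16723070.

3105873/16723070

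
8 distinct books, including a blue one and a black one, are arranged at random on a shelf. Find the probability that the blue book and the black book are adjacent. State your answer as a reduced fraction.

1/4

There are 8! = 40320 arrangements.
Treat the blue book and the black book as a block: 7! arrangements of the blocks × 2 orders within the block = 2·5040 = 10080.
Probability = 10080/40320 = 1/4.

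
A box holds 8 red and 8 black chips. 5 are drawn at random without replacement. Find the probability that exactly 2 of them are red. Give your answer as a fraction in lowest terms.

There are C(16,5) = 4368 ways to choose 5 from 16.
Selections with exactly 2 red: choose 2 of the 8 red and 3 of the 8 black, C(8,2)·C(8,3) = 28·56 = 1568.
Probability = 1568/4368 = 14/39.

14/39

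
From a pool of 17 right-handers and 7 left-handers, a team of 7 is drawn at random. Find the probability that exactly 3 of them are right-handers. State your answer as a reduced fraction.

2975/43263

Total number of selections: C(24,7) = 346104.
Selections with exactly 3 right-handers: choose 3 of the 17 right-handers and 4 of the 7 left-handers, C(17,3)·C(7,4) = 680·35 = 23800.
Probability = 23800/346104 = 2975/43263.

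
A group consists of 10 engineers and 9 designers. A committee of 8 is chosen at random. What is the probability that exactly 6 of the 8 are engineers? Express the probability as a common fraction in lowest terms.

420/4199

Total number of selections: C(19,8) = 75582.
Selections with exactly 6 engineers: choose 6 of the 10 engineers and 2 of the 9 designers, C(10,6)·C(9,2) = 210·36 = 7560.
Probability = 7560/75582 = 420/4199.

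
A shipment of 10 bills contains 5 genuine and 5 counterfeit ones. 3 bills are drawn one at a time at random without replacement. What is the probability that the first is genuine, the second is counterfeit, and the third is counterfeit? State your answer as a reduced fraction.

5/36

Multiply the conditional probabilities at each draw: 5/10 · 5/9 · 4/8 = 100/720 = 5/36.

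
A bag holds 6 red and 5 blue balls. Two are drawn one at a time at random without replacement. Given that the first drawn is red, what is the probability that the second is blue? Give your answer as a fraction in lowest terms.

After removing one red, 10 remain: 5 red and 5 blue.
So the probability the next is blue is 5/10 = 1/2.

1/2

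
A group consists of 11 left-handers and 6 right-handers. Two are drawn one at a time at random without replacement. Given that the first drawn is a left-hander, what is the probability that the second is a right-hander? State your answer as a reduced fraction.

3/8

After removing one left-hander, 16 remain: 10 left-handers and 6 right-handers.
So the probability the next is a right-hander is 6/16 = 3/8.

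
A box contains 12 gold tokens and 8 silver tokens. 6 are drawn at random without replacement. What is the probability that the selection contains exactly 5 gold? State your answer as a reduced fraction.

The sample space is all 6-subsets of the 20: C(20,6) = 38760.
Selections with exactly 5 gold: choose 5 of the 12 gold and 1 of the 8 silver, C(12,5)·C(8,1) = 792·8 = 6336.
Probability = 6336/38760 = 264/1615.

264/1615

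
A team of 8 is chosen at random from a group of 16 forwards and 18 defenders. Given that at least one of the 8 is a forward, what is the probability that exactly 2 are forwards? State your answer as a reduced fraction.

7280/59191

Work in counts. Selections with at least one forward: C(34,8) − C(18,8) = 18156204 − 43758 = 18112446.
Of those, selections where exactly 2 are forwards: C(16,2)·C(18,6) = 120·18564 = 2227680.
Conditional probability = 2227680/18112446 = 7280/59191.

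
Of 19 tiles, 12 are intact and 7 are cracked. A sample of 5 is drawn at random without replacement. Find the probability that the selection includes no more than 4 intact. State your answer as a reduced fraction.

301/323

Total selections: C(19,5) = 11628.
The complement is exactly 5 intact: C(12,5)·C(7,0) = 792.
Probability = 1 − 792/11628 = 10836/11628 = 301/323.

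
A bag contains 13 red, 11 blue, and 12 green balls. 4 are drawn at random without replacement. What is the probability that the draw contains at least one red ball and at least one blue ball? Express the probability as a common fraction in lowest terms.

There are C(36,4) = 58905 possible draws.
By inclusion-exclusion on the complements, draws missing all red or all blue: C(23,4) + C(25,4) − C(12,4) = 8855 + 12650 − 495 = 21010.
So draws with at least one of each: 58905 − 21010 = 37895, probability 37895/58905 = 689/1071.

689/1071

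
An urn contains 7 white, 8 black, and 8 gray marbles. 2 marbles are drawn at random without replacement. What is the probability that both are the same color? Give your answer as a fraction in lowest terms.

There are C(23,2) = 253 ways to draw 2 marbles.
All same color: C(7,2) + C(8,2) + C(8,2) = 21 + 28 + 28 = 77.
Probability = 77/253 = 7/23.

7/23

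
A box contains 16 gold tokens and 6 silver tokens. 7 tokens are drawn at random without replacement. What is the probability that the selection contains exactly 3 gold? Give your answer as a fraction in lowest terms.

Total number of selections: C(22,7) = 170544.
Selections with exactly 3 gold: choose 3 of the 16 gold and 4 of the 6 silver, C(16,3)·C(6,4) = 560·15 = 8400.
Probability = 8400/170544 = 175/3553.

175/3553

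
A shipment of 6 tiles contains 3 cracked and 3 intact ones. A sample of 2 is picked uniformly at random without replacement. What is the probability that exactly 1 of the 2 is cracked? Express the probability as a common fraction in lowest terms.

3/5

The sample space is all 2-subsets of the 6: C(6,2) = 15.
Selections with exactly 1 cracked: choose 1 of the 3 cracked and 1 of the 3 intact, C(3,1)·C(3,1) = 3·3 = 9.
Probability = 9/15 = 3/5.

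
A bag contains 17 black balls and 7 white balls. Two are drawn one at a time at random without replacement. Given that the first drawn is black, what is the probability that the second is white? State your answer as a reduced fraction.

After removing one black, 23 remain: 16 black and 7 white.
So the probability the next is white is 7/23.

7/23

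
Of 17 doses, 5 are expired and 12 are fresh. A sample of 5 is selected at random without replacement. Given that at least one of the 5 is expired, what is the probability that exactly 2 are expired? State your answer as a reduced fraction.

550/1349

Work in counts. Selections with at least one expired: C(17,5) − C(12,5) = 6188 − 792 = 5396.
Of those, selections where exactly 2 are expired: C(5,2)·C(12,3) = 10·220 = 2200.
Conditional probability = 2200/5396 = 550/1349.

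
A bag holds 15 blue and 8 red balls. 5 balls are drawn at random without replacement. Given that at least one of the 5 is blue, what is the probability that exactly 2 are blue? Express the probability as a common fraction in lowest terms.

Work in counts. Selections with at least one blue: C(23,5) − C(8,5) = 33649 − 56 = 33593.
Of those, selections where exactly 2 are blue: C(15,2)·C(8,3) = 105·56 = 5880.
Conditional probability = 5880/33593 = 840/4799.

840/4799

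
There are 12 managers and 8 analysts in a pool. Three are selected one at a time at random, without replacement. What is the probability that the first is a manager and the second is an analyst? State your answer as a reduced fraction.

Multiply the conditional probabilities at each draw: 12/20 · 8/19 = 96/380 = 24/95.

24/95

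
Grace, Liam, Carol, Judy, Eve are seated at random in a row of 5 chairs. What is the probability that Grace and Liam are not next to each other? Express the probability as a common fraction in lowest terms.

3/5

There are 5! = 120 arrangements.
Arrangements with Grace and Liam adjacent: 2·4! = 48.
So not adjacent: 120 − 48 = 72, probability 72/120 = 3/5.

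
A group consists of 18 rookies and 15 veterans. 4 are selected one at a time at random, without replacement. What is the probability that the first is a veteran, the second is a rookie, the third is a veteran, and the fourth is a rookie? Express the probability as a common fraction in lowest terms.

Multiply the conditional probabilities at each draw: 15/33 · 18/32 · 14/31 · 17/30 = 64260/982080 = 357/5456.

357/5456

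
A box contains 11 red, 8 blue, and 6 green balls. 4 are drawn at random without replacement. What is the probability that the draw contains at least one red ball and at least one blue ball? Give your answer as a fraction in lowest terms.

There are C(25,4) = 12650 possible draws.
By inclusion-exclusion on the complements, draws missing all red or all blue: C(14,4) + C(17,4) − C(6,4) = 1001 + 2380 − 15 = 3366.
So draws with at least one of each: 12650 − 3366 = 9284, probability 9284/12650 = 422/575.

422/575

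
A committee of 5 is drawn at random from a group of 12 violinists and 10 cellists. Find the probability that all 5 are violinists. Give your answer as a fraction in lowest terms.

There are C(22,5) = 26334 possible selections.
Selections with all violinists: C(12,5) = 792.
Probability = 792/26334 = 4/133.

4/133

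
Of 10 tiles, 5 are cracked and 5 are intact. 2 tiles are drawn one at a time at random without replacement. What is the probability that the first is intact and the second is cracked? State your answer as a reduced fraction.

Multiply the conditional probabilities at each draw: 5/10 · 5/9 = 25/90 = 5/18.

5/18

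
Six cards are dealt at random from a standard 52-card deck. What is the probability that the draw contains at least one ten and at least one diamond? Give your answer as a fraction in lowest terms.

There are C(52,6) = 20358520 possible draws.
By inclusion-exclusion on the complements, draws missing all tens or all diamonds: C(48,6) + C(39,6) − C(36,6) = 12271512 + 3262623 − 1947792 = 13586343.
So draws with at least one of each: 20358520 − 13586343 = 6772177, probability 6772177/20358520.

6772177/20358520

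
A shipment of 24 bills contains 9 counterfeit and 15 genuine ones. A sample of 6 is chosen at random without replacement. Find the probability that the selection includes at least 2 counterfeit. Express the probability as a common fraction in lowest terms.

There are C(24,6) = 134596 ways to choose the 6.
Favorable selections (at least 2 counterfeit): C(9,2)·C(15,4) + C(9,3)·C(15,3) + C(9,4)·C(15,2) + C(9,5)·C(15,1) + C(9,6)·C(15,0) = 49140 + 38220 + 13230 + 1890 + 84 = 102564.
Probability = 102564/134596 = 333/437.

333/437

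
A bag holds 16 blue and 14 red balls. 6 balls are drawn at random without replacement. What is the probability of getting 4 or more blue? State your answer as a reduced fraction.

172/435

There are C(30,6) = 593775 ways to choose the 6.
Favorable selections (4 or more blue): C(16,4)·C(14,2) + C(16,5)·C(14,1) + C(16,6)·C(14,0) = 165620 + 61152 + 8008 = 234780.
Probability = 234780/593775 = 172/435.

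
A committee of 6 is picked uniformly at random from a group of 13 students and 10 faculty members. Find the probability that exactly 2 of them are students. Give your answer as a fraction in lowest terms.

780/4807

The sample space is all 6-subsets of the 23: C(23,6) = 100947.
Selections with exactly 2 students: choose 2 of the 13 students and 4 of the 10 faculty members, C(13,2)·C(10,4) = 78·210 = 16380.
Probability = 16380/100947 = 780/4807.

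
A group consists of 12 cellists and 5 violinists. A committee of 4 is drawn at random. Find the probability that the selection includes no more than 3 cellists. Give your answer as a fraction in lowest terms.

Total selections: C(17,4) = 2380.
The complement is exactly 4 cellists: C(12,4)·C(5,0) = 495.
Probability = 1 − 495/2380 = 1885/2380 = 377/476.

377/476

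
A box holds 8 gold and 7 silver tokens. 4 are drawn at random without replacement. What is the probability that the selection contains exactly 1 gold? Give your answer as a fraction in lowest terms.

8/39

There are C(15,4) = 1365 ways to choose 4 from 15.
Selections with exactly 1 gold: choose 1 of the 8 gold and 3 of the 7 silver, C(8,1)·C(7,3) = 8·35 = 280.
Probability = 280/1365 = 8/39.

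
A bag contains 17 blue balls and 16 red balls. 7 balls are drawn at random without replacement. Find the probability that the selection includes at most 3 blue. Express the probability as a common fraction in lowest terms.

There are C(33,7) = 4272048 ways to choose the 7.
Favorable selections (at most 3 blue): C(17,0)·C(16,7) + C(17,1)·C(16,6) + C(17,2)·C(16,5) + C(17,3)·C(16,4) = 11440 + 136136 + 594048 + 1237600 = 1979224.
Probability = 1979224/4272048 = 247403/534006.

247403/534006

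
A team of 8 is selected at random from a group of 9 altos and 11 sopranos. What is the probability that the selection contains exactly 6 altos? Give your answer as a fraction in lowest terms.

Total number of selections: C(20,8) = 125970.
Selections with exactly 6 altos: choose 6 of the 9 altos and 2 of the 11 sopranos, C(9,6)·C(11,2) = 84·55 = 4620.
Probability = 4620/125970 = 154/4199.

154/4199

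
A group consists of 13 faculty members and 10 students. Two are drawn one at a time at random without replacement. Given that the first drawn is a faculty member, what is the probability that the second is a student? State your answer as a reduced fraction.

5/11

After removing one faculty member, 22 remain: 12 faculty members and 10 students.
So the probability the next is a student is 10/22 = 5/11.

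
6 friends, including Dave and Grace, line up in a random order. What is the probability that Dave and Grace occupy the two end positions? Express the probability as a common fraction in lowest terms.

1/15

There are 6! = 720 arrangements.
Place Dave and Grace at the ends in 2 ways, arrange the remaining 4 in 4! = 24 ways: 2·24 = 48.
Probability = 48/720 = 1/15.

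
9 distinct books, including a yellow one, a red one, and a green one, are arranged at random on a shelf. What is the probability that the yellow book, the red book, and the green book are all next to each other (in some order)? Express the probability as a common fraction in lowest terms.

1/12

There are 9! = 362880 arrangements.
Treat the three as one block: 7! placements × 3! orders within the block = 5040·6 = 30240.
Probability = 30240/362880 = 1/12.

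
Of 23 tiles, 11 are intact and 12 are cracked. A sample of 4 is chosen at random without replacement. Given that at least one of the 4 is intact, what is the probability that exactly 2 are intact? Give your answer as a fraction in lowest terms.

33/76

Work in counts. Selections with at least one intact: C(23,4) − C(12,4) = 8855 − 495 = 8360.
Of those, selections where exactly 2 are intact: C(11,2)·C(12,2) = 55·66 = 3630.
Conditional probability = 3630/8360 = 33/76.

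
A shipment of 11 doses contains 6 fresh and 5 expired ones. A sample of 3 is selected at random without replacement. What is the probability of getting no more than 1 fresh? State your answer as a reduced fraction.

Total selections: C(11,3) = 165.
Favorable selections (no more than 1 fresh): C(6,0)·C(5,3) + C(6,1)·C(5,2) = 10 + 60 = 70.
Probability = 70/165 = 14/33.

14/33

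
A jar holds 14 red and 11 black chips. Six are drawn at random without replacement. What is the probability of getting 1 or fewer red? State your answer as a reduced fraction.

There are C(25,6) = 177100 ways to choose the 6.
Favorable selections (1 or fewer red): C(14,0)·C(11,6) + C(14,1)·C(11,5) = 462 + 6468 = 6930.
Probability = 6930/177100 = 9/230.

9/230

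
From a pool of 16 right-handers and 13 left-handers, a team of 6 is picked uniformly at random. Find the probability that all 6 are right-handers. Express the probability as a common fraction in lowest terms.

There are C(29,6) = 475020 possible selections.
Selections with all right-handers: C(16,6) = 8008.
Probability = 8008/475020 = 22/1305.

22/1305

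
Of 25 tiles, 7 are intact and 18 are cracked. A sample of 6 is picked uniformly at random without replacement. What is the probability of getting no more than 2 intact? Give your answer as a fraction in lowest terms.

204/253

There are C(25,6) = 177100 ways to choose the 6.
Favorable selections (no more than 2 intact): C(7,0)·C(18,6) + C(7,1)·C(18,5) + C(7,2)·C(18,4) = 18564 + 59976 + 64260 = 142800.
Probability = 142800/177100 = 204/253.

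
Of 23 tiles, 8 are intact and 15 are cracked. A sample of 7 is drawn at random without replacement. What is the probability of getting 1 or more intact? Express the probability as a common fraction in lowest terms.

7234/7429

Total selections: C(23,7) = 245157.
The complement is all 7 are cracked: C(15,7) = 6435.
Probability = 1 − 6435/245157 = 238722/245157 = 7234/7429.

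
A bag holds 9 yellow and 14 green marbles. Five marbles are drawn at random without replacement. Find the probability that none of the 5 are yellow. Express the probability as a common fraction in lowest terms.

There are C(23,5) = 33649 possible selections.
Selections with no yellow (all green): C(14,5) = 2002.
Probability = 2002/33649 = 26/437.

26/437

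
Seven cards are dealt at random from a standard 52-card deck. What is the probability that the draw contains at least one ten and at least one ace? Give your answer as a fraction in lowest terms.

3105873/16723070

There are C(52,7) = 133784560 possible draws.
By inclusion-exclusion on the complements, draws missing all tens or all aces: C(48,7) + C(48,7) − C(44,7) = 73629072 + 73629072 − 38320568 = 108937576.
So draws with at least one of each: 133784560 − 108937576 = 24846984, probability 24846984/133784560 = 3105873/16723070.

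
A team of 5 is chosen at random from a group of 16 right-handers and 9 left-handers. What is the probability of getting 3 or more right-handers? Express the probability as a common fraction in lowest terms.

There are C(25,5) = 53130 ways to choose the 5.
Favorable selections (3 or more right-handers): C(16,3)·C(9,2) + C(16,4)·C(9,1) + C(16,5)·C(9,0) = 20160 + 16380 + 4368 = 40908.
Probability = 40908/53130 = 974/1265.

974/1265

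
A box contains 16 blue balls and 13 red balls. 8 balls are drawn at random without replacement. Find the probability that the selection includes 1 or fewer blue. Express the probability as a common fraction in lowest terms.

There are C(29,8) = 4292145 ways to choose the 8.
Favorable selections (1 or fewer blue): C(16,0)·C(13,8) + C(16,1)·C(13,7) = 1287 + 27456 = 28743.
Probability = 28743/4292145 = 67/10005.

67/10005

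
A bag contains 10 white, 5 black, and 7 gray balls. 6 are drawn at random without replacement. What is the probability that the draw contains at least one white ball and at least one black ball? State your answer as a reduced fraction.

2920/3553

There are C(22,6) = 74613 possible draws.
By inclusion-exclusion on the complements, draws missing all white or all black: C(12,6) + C(17,6) − C(7,6) = 924 + 12376 − 7 = 13293.
So draws with at least one of each: 74613 − 13293 = 61320, probability 61320/74613 = 2920/3553.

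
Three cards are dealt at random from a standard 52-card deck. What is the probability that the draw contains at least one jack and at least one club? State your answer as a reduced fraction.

There are C(52,3) = 22100 possible draws.
By inclusion-exclusion on the complements, draws missing all jacks or all clubs: C(48,3) + C(39,3) − C(36,3) = 17296 + 9139 − 7140 = 19295.
So draws with at least one of each: 22100 − 19295 = 2805, probability 2805/22100 = 33/260.

33/260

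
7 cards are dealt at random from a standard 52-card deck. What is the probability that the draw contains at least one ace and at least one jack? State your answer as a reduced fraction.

There are C(52,7) = 133784560 possible draws.
By inclusion-exclusion on the complements, draws missing all aces or all jacks: C(48,7) + C(48,7) − C(44,7) = 73629072 + 73629072 − 38320568 = 108937576.
So draws with at least one of each: 133784560 − 108937576 = 24846984, probability 24846984/133784560 = 3105873/16723070.

3105873/16723070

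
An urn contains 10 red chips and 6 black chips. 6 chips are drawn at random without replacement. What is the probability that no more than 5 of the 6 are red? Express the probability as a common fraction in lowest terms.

There are C(16,6) = 8008 ways to choose the 6.
The complement is exactly 6 red: C(10,6)·C(6,0) = 210.
Probability = 1 − 210/8008 = 7798/8008 = 557/572.

557/572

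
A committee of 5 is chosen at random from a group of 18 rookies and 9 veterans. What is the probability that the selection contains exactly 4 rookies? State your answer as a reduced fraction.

102/299

There are C(27,5) = 80730 ways to choose 5 from 27.
Selections with exactly 4 rookies: choose 4 of the 18 rookies and 1 of the 9 veterans, C(18,4)·C(9,1) = 3060·9 = 27540.
Probability = 27540/80730 = 102/299.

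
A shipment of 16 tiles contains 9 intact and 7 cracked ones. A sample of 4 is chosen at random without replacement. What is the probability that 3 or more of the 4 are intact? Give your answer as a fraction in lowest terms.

There are C(16,4) = 1820 ways to choose the 4.
Favorable selections (3 or more intact): C(9,3)·C(7,1) + C(9,4)·C(7,0) = 588 + 126 = 714.
Probability = 714/1820 = 51/130.

51/130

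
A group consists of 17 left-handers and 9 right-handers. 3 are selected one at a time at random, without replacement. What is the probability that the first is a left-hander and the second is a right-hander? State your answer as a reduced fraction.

153/650

Multiply the conditional probabilities at each draw: 17/26 · 9/25 = 153/650.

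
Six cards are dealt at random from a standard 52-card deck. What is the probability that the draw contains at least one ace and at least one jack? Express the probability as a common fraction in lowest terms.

There are C(52,6) = 20358520 possible draws.
By inclusion-exclusion on the complements, draws missing all aces or all jacks: C(48,6) + C(48,6) − C(44,6) = 12271512 + 12271512 − 7059052 = 17483972.
So draws with at least one of each: 20358520 − 17483972 = 2874548, probability 2874548/20358520 = 718637/5089630.

718637/5089630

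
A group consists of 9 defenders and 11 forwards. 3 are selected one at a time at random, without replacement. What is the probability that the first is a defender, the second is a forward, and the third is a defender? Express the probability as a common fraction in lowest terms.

Multiply the conditional probabilities at each draw: 9/20 · 11/19 · 8/18 = 792/6840 = 11/95.

11/95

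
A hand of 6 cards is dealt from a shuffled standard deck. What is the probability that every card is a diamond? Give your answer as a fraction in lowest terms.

33/391510

There are C(52,6) = 20358520 possible 6-card hands.
Hands that are all diamonds: C(13,6) = 1716.
Probability = 1716/20358520 = 33/391510.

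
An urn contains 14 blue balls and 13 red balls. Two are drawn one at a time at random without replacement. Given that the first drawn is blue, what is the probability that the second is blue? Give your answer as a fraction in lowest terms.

After removing one blue, 26 remain: 13 blue and 13 red.
So the probability the next is blue is 13/26 = 1/2.

1/2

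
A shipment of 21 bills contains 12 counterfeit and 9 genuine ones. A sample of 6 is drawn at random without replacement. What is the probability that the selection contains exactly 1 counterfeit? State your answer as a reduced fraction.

There are C(21,6) = 54264 ways to choose 6 from 21.
Selections with exactly 1 counterfeit: choose 1 of the 12 counterfeit and 5 of the 9 genuine, C(12,1)·C(9,5) = 12·126 = 1512.
Probability = 1512/54264 = 9/323.

9/323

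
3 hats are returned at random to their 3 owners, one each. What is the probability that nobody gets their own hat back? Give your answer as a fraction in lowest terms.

1/3

There are 3! = 6 assignments.
By inclusion-exclusion, assignments with no fixed points: C(3,0)·3! − C(3,1)·2! + C(3,2)·1! − C(3,3)·0! = 2.
Probability = 2/6 = 1/3.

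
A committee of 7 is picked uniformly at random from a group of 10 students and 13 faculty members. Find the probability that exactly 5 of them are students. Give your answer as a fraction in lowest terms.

Total number of selections: C(23,7) = 245157.
Selections with exactly 5 students: choose 5 of the 10 students and 2 of the 13 faculty members, C(10,5)·C(13,2) = 252·78 = 19656.
Probability = 19656/245157 = 6552/81719.

6552/81719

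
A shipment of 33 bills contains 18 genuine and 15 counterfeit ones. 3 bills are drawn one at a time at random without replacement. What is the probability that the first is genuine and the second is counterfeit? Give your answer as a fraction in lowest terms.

Multiply the conditional probabilities at each draw: 18/33 · 15/32 = 270/1056 = 45/176.

45/176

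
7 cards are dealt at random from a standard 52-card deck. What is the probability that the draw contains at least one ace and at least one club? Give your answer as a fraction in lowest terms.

53122231/133784560

There are C(52,7) = 133784560 possible draws.
By inclusion-exclusion on the complements, draws missing all aces or all clubs: C(48,7) + C(39,7) − C(36,7) = 73629072 + 15380937 − 8347680 = 80662329.
So draws with at least one of each: 133784560 − 80662329 = 53122231, probability 53122231/133784560.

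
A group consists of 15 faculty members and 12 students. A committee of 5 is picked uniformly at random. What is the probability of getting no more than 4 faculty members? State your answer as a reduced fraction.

Total selections: C(27,5) = 80730.
The complement is exactly 5 faculty members: C(15,5)·C(12,0) = 3003.
Probability = 1 − 3003/80730 = 77727/80730 = 1993/2070.

1993/2070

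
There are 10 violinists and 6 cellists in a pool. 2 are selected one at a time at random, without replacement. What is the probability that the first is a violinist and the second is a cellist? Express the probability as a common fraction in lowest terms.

Multiply the conditional probabilities at each draw: 10/16 · 6/15 = 60/240 = 1/4.

1/4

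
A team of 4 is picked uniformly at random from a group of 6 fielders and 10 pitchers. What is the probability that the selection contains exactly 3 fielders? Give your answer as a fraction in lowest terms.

10/91

There are C(16,4) = 1820 ways to choose 4 from 16.
Selections with exactly 3 fielders: choose 3 of the 6 fielders and 1 of the 10 pitchers, C(6,3)·C(10,1) = 20·10 = 200.
Probability = 200/1820 = 10/91.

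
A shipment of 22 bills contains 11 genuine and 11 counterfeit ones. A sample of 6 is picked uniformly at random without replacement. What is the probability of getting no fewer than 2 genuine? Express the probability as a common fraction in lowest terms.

Total selections: C(22,6) = 74613.
Count the complement (fewer than 2 genuine): C(11,0)·C(11,6) + C(11,1)·C(11,5) = 462 + 5082 = 5544.
Probability = 1 − 5544/74613 = 69069/74613 = 299/323.

299/323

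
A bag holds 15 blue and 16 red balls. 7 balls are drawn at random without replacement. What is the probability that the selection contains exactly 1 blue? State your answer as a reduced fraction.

Total number of selections: C(31,7) = 2629575.
Selections with exactly 1 blue: choose 1 of the 15 blue and 6 of the 16 red, C(15,1)·C(16,6) = 15·8008 = 120120.
Probability = 120120/2629575 = 616/13485.

616/13485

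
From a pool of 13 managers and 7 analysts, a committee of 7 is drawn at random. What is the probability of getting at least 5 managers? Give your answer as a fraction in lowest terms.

143/272

Total selections: C(20,7) = 77520.
Favorable selections (at least 5 managers): C(13,5)·C(7,2) + C(13,6)·C(7,1) + C(13,7)·C(7,0) = 27027 + 12012 + 1716 = 40755.
Probability = 40755/77520 = 143/272.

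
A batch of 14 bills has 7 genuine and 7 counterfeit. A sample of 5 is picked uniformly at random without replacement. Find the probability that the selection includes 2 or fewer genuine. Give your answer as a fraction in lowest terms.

1/2

Total selections: C(14,5) = 2002.
Favorable selections (2 or fewer genuine): C(7,0)·C(7,5) + C(7,1)·C(7,4) + C(7,2)·C(7,3) = 21 + 245 + 735 = 1001.
Probability = 1001/2002 = 1/2.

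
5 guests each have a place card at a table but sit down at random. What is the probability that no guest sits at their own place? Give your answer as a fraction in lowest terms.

11/30

There are 5! = 120 seatings.
By inclusion-exclusion, seatings with no fixed points: C(5,0)·5! − C(5,1)·4! + C(5,2)·3! − C(5,3)·2! + C(5,4)·1! − C(5,5)·0! = 44.
Probability = 44/120 = 11/30.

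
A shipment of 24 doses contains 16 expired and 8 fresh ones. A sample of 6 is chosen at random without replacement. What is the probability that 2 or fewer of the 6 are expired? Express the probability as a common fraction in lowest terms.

Total selections: C(24,6) = 134596.
Favorable selections (2 or fewer expired): C(16,0)·C(8,6) + C(16,1)·C(8,5) + C(16,2)·C(8,4) = 28 + 896 + 8400 = 9324.
Probability = 9324/134596 = 333/4807.

333/4807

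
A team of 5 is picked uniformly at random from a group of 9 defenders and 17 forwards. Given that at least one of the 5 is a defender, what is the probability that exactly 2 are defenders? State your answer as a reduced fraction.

Work in counts. Selections with at least one defender: C(26,5) − C(17,5) = 65780 − 6188 = 59592.
Of those, selections where exactly 2 are defenders: C(9,2)·C(17,3) = 36·680 = 24480.
Conditional probability = 24480/59592 = 1020/2483.

1020/2483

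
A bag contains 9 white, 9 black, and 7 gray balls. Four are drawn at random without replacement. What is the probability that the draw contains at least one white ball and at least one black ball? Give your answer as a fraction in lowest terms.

There are C(25,4) = 12650 possible draws.
By inclusion-exclusion on the complements, draws missing all white or all black: C(16,4) + C(16,4) − C(7,4) = 1820 + 1820 − 35 = 3605.
So draws with at least one of each: 12650 − 3605 = 9045, probability 9045/12650 = 1809/2530.

1809/2530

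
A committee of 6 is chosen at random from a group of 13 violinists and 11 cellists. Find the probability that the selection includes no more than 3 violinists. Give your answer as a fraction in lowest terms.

3609/6118

Total selections: C(24,6) = 134596.
Count the complement (more than 3 violinists): C(13,4)·C(11,2) + C(13,5)·C(11,1) + C(13,6)·C(11,0) = 39325 + 14157 + 1716 = 55198.
Probability = 1 − 55198/134596 = 79398/134596 = 3609/6118.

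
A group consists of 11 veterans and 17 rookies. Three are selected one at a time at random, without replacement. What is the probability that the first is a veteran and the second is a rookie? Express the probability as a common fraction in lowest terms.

Multiply the conditional probabilities at each draw: 11/28 · 17/27 = 187/756.

187/756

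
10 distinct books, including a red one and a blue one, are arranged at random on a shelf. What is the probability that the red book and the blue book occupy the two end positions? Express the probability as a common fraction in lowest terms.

There are 10! = 3628800 arrangements.
Place the red book and the blue book at the ends in 2 ways, arrange the remaining 8 in 8! = 40320 ways: 2·40320 = 80640.
Probability = 80640/3628800 = 1/45.

1/45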